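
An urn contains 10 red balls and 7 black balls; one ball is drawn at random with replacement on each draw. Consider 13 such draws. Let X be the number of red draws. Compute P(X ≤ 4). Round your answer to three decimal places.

X ~ Binomial(13, 0.588235); P(X ≤ 4) = Σ C(13,k) p^k (1−p)^(13−k) over k:
  k=0: C(13,0)·0.588235^0·0.411765^13 = 0.00001
  k=1: C(13,1)·0.588235^1·0.411765^12 = 0.00018
  k=2: C(13,2)·0.588235^2·0.411765^11 = 0.00156
  k=3: C(13,3)·0.588235^3·0.411765^10 = 0.00816
  k=4: C(13,4)·0.588235^4·0.411765^9 = 0.02913
Total = 0.03904

0.039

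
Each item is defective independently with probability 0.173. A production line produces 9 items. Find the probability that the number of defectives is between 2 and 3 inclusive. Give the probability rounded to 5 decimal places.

X ~ Binomial(9, 0.173); P(2 ≤ X ≤ 3) = Σ C(9,k) p^k (1−p)^(9−k) over k:
  k=2: C(9,2)·0.173^2·0.827^7 = 0.2850580
  k=3: C(9,3)·0.173^3·0.827^6 = 0.1391396
Total = 0.4241976

0.42420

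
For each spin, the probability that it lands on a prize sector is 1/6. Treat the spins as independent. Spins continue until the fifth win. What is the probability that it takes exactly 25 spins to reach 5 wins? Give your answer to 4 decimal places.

Y = trial on which the fifth success occurs; negative binomial, r=5, p=0.166667.
P(Y=25) = C(24,4) · p^5 · (1−p)^20
= 10626 · 0.0001286 · 0.026084 = 0.035644

0.0356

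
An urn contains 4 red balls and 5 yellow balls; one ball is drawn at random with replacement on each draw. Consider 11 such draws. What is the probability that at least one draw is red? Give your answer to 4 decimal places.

0.9984

P(at least one) = 1 − P(none) = 1 − (1 − 0.444444)^11
= 1 − 0.001556 = 0.998444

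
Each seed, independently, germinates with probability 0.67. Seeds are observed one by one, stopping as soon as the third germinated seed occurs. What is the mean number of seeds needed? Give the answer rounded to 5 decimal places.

4.47761

Y = total seeds until the third success; negative binomial with r=3, p=0.67.
E[Y] = r / p = 3 / 0.67 = 4.4776119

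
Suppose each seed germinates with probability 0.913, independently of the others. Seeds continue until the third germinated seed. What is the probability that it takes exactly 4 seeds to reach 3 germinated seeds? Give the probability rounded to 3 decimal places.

Y = trial on which the third success occurs; negative binomial, r=3, p=0.913.
P(Y=4) = C(3,2) · p^3 · (1−p)^1
= 3 · 0.76105 · 0.087 = 0.19863

0.199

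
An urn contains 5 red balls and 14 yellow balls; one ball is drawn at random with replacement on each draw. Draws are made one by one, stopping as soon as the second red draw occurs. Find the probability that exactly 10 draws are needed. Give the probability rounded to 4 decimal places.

Y = trial on which the second success occurs; negative binomial, r=2, p=0.263158.
P(Y=10) = C(9,1) · p^2 · (1−p)^8
= 9 · 0.069252 · 0.086895 = 0.054159

0.0542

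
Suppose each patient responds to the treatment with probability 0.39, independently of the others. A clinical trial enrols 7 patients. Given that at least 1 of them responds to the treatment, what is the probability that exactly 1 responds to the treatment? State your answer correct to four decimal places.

0.1452

X ~ Binomial(7, 0.39). Want P(X=1 | X≥1) = P(X=1) / P(X≥1).
P(X=1) = C(7,1)·0.39^1·0.61^6 = 0.140651
P(X≥1) = 1 − 0.031427 = 0.968573
Ratio = 0.140651 / 0.968573 = 0.145214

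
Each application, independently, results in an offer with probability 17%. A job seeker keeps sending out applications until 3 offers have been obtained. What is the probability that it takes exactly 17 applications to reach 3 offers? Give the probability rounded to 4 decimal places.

0.0434

Y = trial on which the third success occurs; negative binomial, r=3, p=0.17.
P(Y=17) = C(16,2) · p^3 · (1−p)^14
= 120 · 0.004913 · 0.073637 = 0.043413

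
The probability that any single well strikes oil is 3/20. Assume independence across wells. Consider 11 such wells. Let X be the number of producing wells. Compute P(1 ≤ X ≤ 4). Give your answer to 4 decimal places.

X ~ Binomial(11, 0.15); P(1 ≤ X ≤ 4) = Σ C(11,k) p^k (1−p)^(11−k) over k:
  k=1: C(11,1)·0.15^1·0.85^10 = 0.324843
  k=2: C(11,2)·0.15^2·0.85^9 = 0.286626
  k=3: C(11,3)·0.15^3·0.85^8 = 0.151743
  k=4: C(11,4)·0.15^4·0.85^7 = 0.053556
Total = 0.816768

0.8168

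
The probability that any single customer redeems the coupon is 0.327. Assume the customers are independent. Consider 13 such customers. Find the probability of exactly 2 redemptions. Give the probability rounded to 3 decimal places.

0.107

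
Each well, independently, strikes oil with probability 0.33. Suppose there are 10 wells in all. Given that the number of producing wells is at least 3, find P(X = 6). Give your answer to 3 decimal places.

0.079

X ~ Binomial(10, 0.33). Want P(X=6 | X≥3) = P(X=6) / P(X≥3).
P(X=6) = C(10,6)·0.33^6·0.67^4 = 0.05465
P(X≥3) = 1 − 0.01823 − 0.08978 − 0.19899 = 0.69300
Ratio = 0.05465 / 0.69300 = 0.07886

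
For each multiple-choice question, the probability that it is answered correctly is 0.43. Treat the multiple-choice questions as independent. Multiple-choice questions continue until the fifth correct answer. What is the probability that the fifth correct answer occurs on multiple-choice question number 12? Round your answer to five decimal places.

Y = trial on which the fifth success occurs; negative binomial, r=5, p=0.43.
P(Y=12) = C(11,4) · p^5 · (1−p)^7
= 330 · 0.014701 · 0.019549 = 0.0948375

0.09484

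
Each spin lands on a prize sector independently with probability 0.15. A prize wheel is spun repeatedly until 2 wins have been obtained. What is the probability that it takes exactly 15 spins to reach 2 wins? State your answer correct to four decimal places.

0.0381

Y = trial on which the second success occurs; negative binomial, r=2, p=0.15.
P(Y=15) = C(14,1) · p^2 · (1−p)^13
= 14 · 0.0225 · 0.12091 = 0.038085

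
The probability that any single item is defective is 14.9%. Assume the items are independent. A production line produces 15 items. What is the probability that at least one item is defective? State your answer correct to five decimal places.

0.91109

P(at least one) = 1 − P(none) = 1 − (1 − 0.149)^15
= 1 − 0.0889085 = 0.9110915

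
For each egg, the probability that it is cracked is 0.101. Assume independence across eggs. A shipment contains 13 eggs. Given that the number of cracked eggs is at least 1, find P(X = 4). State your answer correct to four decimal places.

0.0381

X ~ Binomial(13, 0.101). Want P(X=4 | X≥1) = P(X=4) / P(X≥1).
P(X=4) = C(13,4)·0.101^4·0.899^9 = 0.028538
P(X≥1) = 1 − 0.250539 = 0.749461
Ratio = 0.028538 / 0.749461 = 0.038079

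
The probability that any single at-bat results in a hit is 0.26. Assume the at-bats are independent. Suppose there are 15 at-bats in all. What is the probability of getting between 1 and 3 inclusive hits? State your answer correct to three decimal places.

X ~ Binomial(15, 0.26); P(1 ≤ X ≤ 3) = Σ C(15,k) p^k (1−p)^(15−k) over k:
  k=1: C(15,1)·0.26^1·0.74^14 = 0.05758
  k=2: C(15,2)·0.26^2·0.74^13 = 0.14163
  k=3: C(15,3)·0.26^3·0.74^12 = 0.21563
Total = 0.41484

0.415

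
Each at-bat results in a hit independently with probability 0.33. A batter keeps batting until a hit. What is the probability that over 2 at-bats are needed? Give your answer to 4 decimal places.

Y = number of at-bats to the first success; geometric, p = 0.33.
P(Y > 2) = P(first 2 all fail) = (1−p)^2 = 0.448900

0.4489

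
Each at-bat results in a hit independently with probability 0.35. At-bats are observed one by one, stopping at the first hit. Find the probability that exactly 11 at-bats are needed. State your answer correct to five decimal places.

0.00471

Geometric (trials to first success), p = 0.35.
P(Y = 11) = (1−p)^10 · p = 0.013463 · 0.35 = 0.0047120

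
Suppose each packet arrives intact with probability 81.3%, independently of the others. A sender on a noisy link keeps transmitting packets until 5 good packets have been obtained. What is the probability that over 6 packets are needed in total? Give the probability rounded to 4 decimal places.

0.3127

Needing more than 6 packets ⇔ fewer than 5 successes in the first 6. With X ~ Binomial(6, 0.813), P(Y > 6) = P(X ≤ 4).
  k=0: C(6,0)·0.813^0·0.187^6 = 0.000043
  k=1: C(6,1)·0.813^1·0.187^5 = 0.001115
  k=2: C(6,2)·0.813^2·0.187^4 = 0.012124
  k=3: C(6,3)·0.813^3·0.187^3 = 0.070279
  k=4: C(6,4)·0.813^4·0.187^2 = 0.229159
P(X ≤ 4) = 0.312720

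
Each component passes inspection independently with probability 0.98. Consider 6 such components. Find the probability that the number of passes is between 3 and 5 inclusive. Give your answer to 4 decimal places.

0.1142

X ~ Binomial(6, 0.98); P(3 ≤ X ≤ 5) = Σ C(6,k) p^k (1−p)^(6−k) over k:
  k=3: C(6,3)·0.98^3·0.02^3 = 0.000151
  k=4: C(6,4)·0.98^4·0.02^2 = 0.005534
  k=5: C(6,5)·0.98^5·0.02^1 = 0.108470
Total = 0.114155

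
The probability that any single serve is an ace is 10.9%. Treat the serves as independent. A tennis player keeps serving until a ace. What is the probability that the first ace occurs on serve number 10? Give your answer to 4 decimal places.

Geometric (trials to first success), p = 0.109.
P(Y = 10) = (1−p)^9 · p = 0.35392 · 0.109 = 0.038577

0.0386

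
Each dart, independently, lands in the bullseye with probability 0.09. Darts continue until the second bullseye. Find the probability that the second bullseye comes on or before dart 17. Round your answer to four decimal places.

0.4604

Finishing within 17 darts ⇔ at least 2 successes in the first 17. With X ~ Binomial(17, 0.09), P(Y ≤ 17) = 1 − P(X ≤ 1).
  k=0: C(17,0)·0.09^0·0.91^17 = 0.201235
  k=1: C(17,1)·0.09^1·0.91^16 = 0.338340
1 − 0.539575 = 0.460425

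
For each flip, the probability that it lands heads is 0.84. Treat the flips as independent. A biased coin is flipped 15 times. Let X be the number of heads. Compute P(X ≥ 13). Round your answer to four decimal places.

X ~ Binomial(15, 0.84); P(X ≥ 13) = Σ C(15,k) p^k (1−p)^(15−k) over k:
  k=13: C(15,13)·0.84^13·0.16^2 = 0.278651
  k=14: C(15,14)·0.84^14·0.16^1 = 0.208988
  k=15: C(15,15)·0.84^15·0.16^0 = 0.073146
Total = 0.560784

0.5608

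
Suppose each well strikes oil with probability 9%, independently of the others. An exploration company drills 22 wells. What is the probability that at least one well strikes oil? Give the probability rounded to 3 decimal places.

P(at least one) = 1 − P(none) = 1 − (1 − 0.09)^22
= 1 − 0.12558 = 0.87442

0.874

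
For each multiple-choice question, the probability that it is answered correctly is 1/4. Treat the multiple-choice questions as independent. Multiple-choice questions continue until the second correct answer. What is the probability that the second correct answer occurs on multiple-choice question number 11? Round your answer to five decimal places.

Y = trial on which the second success occurs; negative binomial, r=2, p=0.25.
P(Y=11) = C(10,1) · p^2 · (1−p)^9
= 10 · 0.0625 · 0.075085 = 0.0469279

0.04693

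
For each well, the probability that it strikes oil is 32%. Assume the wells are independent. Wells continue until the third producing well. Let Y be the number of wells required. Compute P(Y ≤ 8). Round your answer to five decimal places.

0.49870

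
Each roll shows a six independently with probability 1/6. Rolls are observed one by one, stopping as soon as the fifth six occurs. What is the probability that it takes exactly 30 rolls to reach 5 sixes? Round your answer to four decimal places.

Y = trial on which the fifth success occurs; negative binomial, r=5, p=0.166667.
P(Y=30) = C(29,4) · p^5 · (1−p)^25
= 23751 · 0.0001286 · 0.010483 = 0.032018

0.0320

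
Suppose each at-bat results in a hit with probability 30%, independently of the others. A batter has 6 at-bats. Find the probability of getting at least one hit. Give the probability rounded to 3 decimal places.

0.882

P(at least one) = 1 − P(none) = 1 − (1 − 0.30)^6
= 1 − 0.11765 = 0.88235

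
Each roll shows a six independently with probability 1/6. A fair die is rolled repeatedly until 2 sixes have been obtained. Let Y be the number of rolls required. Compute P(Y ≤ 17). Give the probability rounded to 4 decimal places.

Finishing within 17 rolls ⇔ at least 2 successes in the first 17. With X ~ Binomial(17, 0.166667), P(Y ≤ 17) = 1 − P(X ≤ 1).
  k=0: C(17,0)·0.166667^0·0.833333^17 = 0.045073
  k=1: C(17,1)·0.166667^1·0.833333^16 = 0.153249
1 − 0.198322 = 0.801678

0.8017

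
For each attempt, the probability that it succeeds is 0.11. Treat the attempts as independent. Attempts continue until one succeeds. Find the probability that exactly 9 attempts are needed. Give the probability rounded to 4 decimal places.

0.0433

Geometric (trials to first success), p = 0.11.
P(Y = 9) = (1−p)^8 · p = 0.39366 · 0.11 = 0.043302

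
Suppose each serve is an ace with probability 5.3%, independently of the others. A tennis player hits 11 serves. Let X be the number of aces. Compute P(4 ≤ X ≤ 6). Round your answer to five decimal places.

X ~ Binomial(11, 0.053); P(4 ≤ X ≤ 6) = Σ C(11,k) p^k (1−p)^(11−k) over k:
  k=4: C(11,4)·0.053^4·0.947^7 = 0.0017786
  k=5: C(11,5)·0.053^5·0.947^6 = 0.0001394
  k=6: C(11,6)·0.053^6·0.947^5 = 0.0000078
Total = 0.0019257

0.00193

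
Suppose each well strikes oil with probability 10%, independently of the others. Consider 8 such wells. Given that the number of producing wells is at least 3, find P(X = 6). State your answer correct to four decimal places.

0.0006

X ~ Binomial(8, 0.10). Want P(X=6 | X≥3) = P(X=6) / P(X≥3).
P(X=6) = C(8,6)·0.10^6·0.90^2 = 0.000023
P(X≥3) = 1 − 0.430467 − 0.382638 − 0.148803 = 0.038092
Ratio = 0.000023 / 0.038092 = 0.000595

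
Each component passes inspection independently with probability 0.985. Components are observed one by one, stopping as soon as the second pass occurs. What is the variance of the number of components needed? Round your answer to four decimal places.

0.0309

Y = total components until the second success; negative binomial with r=2, p=0.985.
Var(Y) = r(1−p)/p² = 2·0.015 / 0.985² = 0.030921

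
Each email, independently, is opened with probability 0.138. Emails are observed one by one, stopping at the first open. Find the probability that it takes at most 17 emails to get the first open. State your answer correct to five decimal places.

0.91990

Y = number of emails to the first success; geometric, p = 0.138.
P(Y ≤ 17) = 1 − (1−p)^17 = 1 − 0.0800983 = 0.9199017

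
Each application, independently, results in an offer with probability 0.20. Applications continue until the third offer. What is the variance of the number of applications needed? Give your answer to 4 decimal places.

Y = total applications until the third success; negative binomial with r=3, p=0.20.
Var(Y) = r(1−p)/p² = 3·0.80 / 0.20² = 60.000000

60.0000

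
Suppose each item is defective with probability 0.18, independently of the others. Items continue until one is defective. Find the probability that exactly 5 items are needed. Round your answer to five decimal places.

Geometric (trials to first success), p = 0.18.
P(Y = 5) = (1−p)^4 · p = 0.45212 · 0.18 = 0.0813819

0.08138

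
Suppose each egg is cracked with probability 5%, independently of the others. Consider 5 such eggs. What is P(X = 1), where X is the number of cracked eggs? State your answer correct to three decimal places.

X ~ Binomial(n=5, p=0.05).
P(X=1) = C(5,1) · p^1 · (1−p)^4
= 5 · 0.05 · 0.81451 = 0.20363

0.204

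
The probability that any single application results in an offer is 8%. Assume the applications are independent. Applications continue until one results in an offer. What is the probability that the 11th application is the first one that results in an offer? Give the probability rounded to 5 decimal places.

0.03475

Geometric (trials to first success), p = 0.08.
P(Y = 11) = (1−p)^10 · p = 0.43439 · 0.08 = 0.0347511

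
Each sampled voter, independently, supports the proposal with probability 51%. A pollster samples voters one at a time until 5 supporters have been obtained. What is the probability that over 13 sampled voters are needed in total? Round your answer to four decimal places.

Needing more than 13 sampled voters ⇔ fewer than 5 successes in the first 13. With X ~ Binomial(13, 0.51), P(Y > 13) = P(X ≤ 4).
  k=0: C(13,0)·0.51^0·0.49^13 = 0.000094
  k=1: C(13,1)·0.51^1·0.49^12 = 0.001270
  k=2: C(13,2)·0.51^2·0.49^11 = 0.007932
  k=3: C(13,3)·0.51^3·0.49^10 = 0.030272
  k=4: C(13,4)·0.51^4·0.49^9 = 0.078768
P(X ≤ 4) = 0.118336

0.1183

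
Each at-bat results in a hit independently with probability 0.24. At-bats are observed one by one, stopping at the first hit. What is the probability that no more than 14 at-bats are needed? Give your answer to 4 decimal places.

0.9786

Y = number of at-bats to the first success; geometric, p = 0.24.
P(Y ≤ 14) = 1 − (1−p)^14 = 1 − 0.021448 = 0.978552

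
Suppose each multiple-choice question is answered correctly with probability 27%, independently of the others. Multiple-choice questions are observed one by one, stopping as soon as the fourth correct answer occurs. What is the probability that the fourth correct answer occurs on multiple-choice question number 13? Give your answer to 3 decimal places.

0.069

Y = trial on which the fourth success occurs; negative binomial, r=4, p=0.27.
P(Y=13) = C(12,3) · p^4 · (1−p)^9
= 220 · 0.0053144 · 0.058872 = 0.06883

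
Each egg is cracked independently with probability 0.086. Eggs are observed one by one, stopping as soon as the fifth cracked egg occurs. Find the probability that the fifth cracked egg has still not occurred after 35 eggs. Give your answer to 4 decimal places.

0.8214

Needing more than 35 eggs ⇔ fewer than 5 successes in the first 35. With X ~ Binomial(35, 0.086), P(Y > 35) = P(X ≤ 4).
  k=0: C(35,0)·0.086^0·0.914^35 = 0.042965
  k=1: C(35,1)·0.086^1·0.914^34 = 0.141494
  k=2: C(35,2)·0.086^2·0.914^33 = 0.226328
  k=3: C(35,3)·0.086^3·0.914^32 = 0.234252
  k=4: C(35,4)·0.086^4·0.914^31 = 0.176330
P(X ≤ 4) = 0.821369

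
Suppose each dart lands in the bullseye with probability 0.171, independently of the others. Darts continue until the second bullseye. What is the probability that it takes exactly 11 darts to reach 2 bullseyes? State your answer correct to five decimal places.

Y = trial on which the second success occurs; negative binomial, r=2, p=0.171.
P(Y=11) = C(10,1) · p^2 · (1−p)^9
= 10 · 0.029241 · 0.18492 = 0.0540733

0.05407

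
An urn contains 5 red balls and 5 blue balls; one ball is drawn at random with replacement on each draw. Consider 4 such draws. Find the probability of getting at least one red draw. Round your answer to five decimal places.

P(at least one) = 1 − P(none) = 1 − (1 − 0.50)^4
= 1 − 0.0625000 = 0.9375000

0.93750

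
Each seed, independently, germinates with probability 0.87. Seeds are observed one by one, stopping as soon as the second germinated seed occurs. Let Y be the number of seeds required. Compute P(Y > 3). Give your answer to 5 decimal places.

Needing more than 3 seeds ⇔ fewer than 2 successes in the first 3. With X ~ Binomial(3, 0.87), P(Y > 3) = P(X ≤ 1).
  k=0: C(3,0)·0.87^0·0.13^3 = 0.0021970
  k=1: C(3,1)·0.87^1·0.13^2 = 0.0441090
P(X ≤ 1) = 0.0463060

0.04631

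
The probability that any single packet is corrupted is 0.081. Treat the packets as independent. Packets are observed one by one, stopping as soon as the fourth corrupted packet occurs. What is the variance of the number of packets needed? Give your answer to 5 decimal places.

560.28045

Y = total packets until the fourth success; negative binomial with r=4, p=0.081.
Var(Y) = r(1−p)/p² = 4·0.919 / 0.081² = 560.2804451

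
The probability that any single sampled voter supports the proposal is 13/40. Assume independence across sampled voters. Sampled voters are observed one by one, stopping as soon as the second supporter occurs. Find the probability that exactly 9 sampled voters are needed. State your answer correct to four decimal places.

0.0539

Y = trial on which the second success occurs; negative binomial, r=2, p=0.325.
P(Y=9) = C(8,1) · p^2 · (1−p)^7
= 8 · 0.10562 · 0.063845 = 0.053949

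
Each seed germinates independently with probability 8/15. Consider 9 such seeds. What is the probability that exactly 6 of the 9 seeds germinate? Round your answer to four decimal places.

X ~ Binomial(n=9, p=0.533333).
P(X=6) = C(9,6) · p^6 · (1−p)^3
= 84 · 0.023014 · 0.10163 = 0.196468

0.1965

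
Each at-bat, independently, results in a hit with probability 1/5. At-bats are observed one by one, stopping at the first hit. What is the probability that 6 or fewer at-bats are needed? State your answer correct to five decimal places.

Y = number of at-bats to the first success; geometric, p = 0.20.
P(Y ≤ 6) = 1 − (1−p)^6 = 1 − 0.2621440 = 0.7378560

0.73786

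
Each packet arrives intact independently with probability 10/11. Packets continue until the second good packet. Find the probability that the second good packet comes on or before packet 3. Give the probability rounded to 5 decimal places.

0.97671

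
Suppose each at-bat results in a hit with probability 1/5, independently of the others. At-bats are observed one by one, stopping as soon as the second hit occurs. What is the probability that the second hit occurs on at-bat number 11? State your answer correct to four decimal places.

0.0537

Y = trial on which the second success occurs; negative binomial, r=2, p=0.20.
P(Y=11) = C(10,1) · p^2 · (1−p)^9
= 10 · 0.04 · 0.13422 = 0.053687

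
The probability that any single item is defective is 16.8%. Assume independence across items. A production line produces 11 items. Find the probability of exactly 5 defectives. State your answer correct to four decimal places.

X ~ Binomial(n=11, p=0.168).
P(X=5) = C(11,5) · p^5 · (1−p)^6
= 462 · 0.00013383 · 0.3317 = 0.020508

0.0205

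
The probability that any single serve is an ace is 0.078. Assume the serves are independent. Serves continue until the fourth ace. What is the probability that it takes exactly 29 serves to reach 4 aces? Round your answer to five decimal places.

Y = trial on which the fourth success occurs; negative binomial, r=4, p=0.078.
P(Y=29) = C(28,3) · p^4 · (1−p)^25
= 3276 · 3.7015e-05 · 0.1313 = 0.0159219

0.01592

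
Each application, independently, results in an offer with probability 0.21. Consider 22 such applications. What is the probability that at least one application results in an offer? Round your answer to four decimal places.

P(at least one) = 1 − P(none) = 1 − (1 − 0.21)^22
= 1 − 0.005595 = 0.994405

0.9944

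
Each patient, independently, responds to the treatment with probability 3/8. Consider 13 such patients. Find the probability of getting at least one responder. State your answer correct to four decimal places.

P(at least one) = 1 − P(none) = 1 − (1 − 0.375)^13
= 1 − 0.002220 = 0.997780

0.9978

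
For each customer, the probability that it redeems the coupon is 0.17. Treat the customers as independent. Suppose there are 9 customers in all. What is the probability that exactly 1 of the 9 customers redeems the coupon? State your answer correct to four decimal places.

X ~ Binomial(n=9, p=0.17).
P(X=1) = C(9,1) · p^1 · (1−p)^8
= 9 · 0.17 · 0.22523 = 0.344601

0.3446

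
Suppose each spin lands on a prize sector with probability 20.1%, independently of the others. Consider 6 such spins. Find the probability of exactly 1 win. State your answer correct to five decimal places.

0.39272

X ~ Binomial(n=6, p=0.201).
P(X=1) = C(6,1) · p^1 · (1−p)^5
= 6 · 0.201 · 0.32564 = 0.3927184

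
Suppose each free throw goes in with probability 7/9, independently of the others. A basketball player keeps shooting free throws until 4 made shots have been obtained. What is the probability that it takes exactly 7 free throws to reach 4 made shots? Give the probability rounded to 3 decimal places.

0.080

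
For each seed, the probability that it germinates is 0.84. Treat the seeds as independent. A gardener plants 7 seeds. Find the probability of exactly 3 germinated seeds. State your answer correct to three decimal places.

0.014

X ~ Binomial(n=7, p=0.84).
P(X=3) = C(7,3) · p^3 · (1−p)^4
= 35 · 0.5927 · 0.00065536 = 0.01360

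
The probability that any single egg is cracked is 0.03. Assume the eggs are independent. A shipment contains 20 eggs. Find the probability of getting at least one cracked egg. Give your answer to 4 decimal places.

P(at least one) = 1 − P(none) = 1 − (1 − 0.03)^20
= 1 − 0.543794 = 0.456206

0.4562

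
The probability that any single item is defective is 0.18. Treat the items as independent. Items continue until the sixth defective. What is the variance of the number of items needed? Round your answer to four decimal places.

151.8519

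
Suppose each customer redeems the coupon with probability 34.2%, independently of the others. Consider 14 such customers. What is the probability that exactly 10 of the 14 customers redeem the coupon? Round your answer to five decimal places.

0.00411

X ~ Binomial(n=14, p=0.342).
P(X=10) = C(14,10) · p^10 · (1−p)^4
= 1001 · 2.1891e-05 · 0.18746 = 0.0041077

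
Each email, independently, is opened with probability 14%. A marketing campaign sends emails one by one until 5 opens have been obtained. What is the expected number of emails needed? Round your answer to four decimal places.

Y = total emails until the fifth success; negative binomial with r=5, p=0.14.
E[Y] = r / p = 5 / 0.14 = 35.714286

35.7143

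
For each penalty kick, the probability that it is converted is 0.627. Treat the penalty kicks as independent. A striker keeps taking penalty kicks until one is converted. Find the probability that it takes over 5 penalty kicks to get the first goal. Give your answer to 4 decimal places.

0.0072

Y = number of penalty kicks to the first success; geometric, p = 0.627.
P(Y > 5) = P(first 5 all fail) = (1−p)^5 = 0.007220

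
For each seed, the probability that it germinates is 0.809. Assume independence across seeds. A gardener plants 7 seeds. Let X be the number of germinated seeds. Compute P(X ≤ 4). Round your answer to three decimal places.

0.133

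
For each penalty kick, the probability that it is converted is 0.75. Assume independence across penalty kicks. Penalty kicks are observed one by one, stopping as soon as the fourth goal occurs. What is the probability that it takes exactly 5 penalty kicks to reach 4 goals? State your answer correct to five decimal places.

0.31641

Y = trial on which the fourth success occurs; negative binomial, r=4, p=0.75.
P(Y=5) = C(4,3) · p^4 · (1−p)^1
= 4 · 0.31641 · 0.25 = 0.3164062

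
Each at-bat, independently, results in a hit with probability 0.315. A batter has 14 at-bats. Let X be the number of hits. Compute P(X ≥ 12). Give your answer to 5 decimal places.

0.00004

X ~ Binomial(14, 0.315); P(X ≥ 12) = Σ C(14,k) p^k (1−p)^(14−k) over k:
  k=12: C(14,12)·0.315^12·0.685^2 = 0.0000408
  k=13: C(14,13)·0.315^13·0.685^1 = 0.0000029
  k=14: C(14,14)·0.315^14·0.685^0 = 0.0000001
Total = 0.0000437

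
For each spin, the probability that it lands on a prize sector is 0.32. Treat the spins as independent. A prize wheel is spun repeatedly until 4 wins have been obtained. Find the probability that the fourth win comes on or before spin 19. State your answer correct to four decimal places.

Finishing within 19 spins ⇔ at least 4 successes in the first 19. With X ~ Binomial(19, 0.32), P(Y ≤ 19) = 1 − P(X ≤ 3).
  k=0: C(19,0)·0.32^0·0.68^19 = 0.000657
  k=1: C(19,1)·0.32^1·0.68^18 = 0.005876
  k=2: C(19,2)·0.32^2·0.68^17 = 0.024886
  k=3: C(19,3)·0.32^3·0.68^16 = 0.066362
1 − 0.097780 = 0.902220

0.9022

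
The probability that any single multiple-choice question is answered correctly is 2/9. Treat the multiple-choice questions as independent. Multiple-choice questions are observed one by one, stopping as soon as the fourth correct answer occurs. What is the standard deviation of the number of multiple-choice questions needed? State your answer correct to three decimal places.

7.937

Y = total multiple-choice questions until the fourth success; negative binomial with r=4, p=0.222222.
SD(Y) = √[r(1−p)/p²] = √(63.00000) = 7.93725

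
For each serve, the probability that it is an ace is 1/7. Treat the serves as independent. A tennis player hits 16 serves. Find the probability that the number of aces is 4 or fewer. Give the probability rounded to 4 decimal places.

X ~ Binomial(16, 0.142857); P(X ≤ 4) = Σ C(16,k) p^k (1−p)^(16−k) over k:
  k=0: C(16,0)·0.142857^0·0.857143^16 = 0.084889
  k=1: C(16,1)·0.142857^1·0.857143^15 = 0.226371
  k=2: C(16,2)·0.142857^2·0.857143^14 = 0.282963
  k=3: C(16,3)·0.142857^3·0.857143^13 = 0.220083
  k=4: C(16,4)·0.142857^4·0.857143^12 = 0.119211
Total = 0.933517

0.9335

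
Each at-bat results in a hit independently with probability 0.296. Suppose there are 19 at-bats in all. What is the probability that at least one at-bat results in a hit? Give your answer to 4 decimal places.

0.9987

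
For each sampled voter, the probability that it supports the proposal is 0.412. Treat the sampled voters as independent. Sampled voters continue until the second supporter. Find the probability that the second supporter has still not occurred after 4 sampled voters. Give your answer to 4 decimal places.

Needing more than 4 sampled voters ⇔ fewer than 2 successes in the first 4. With X ~ Binomial(4, 0.412), P(Y > 4) = P(X ≤ 1).
  k=0: C(4,0)·0.412^0·0.588^4 = 0.119539
  k=1: C(4,1)·0.412^1·0.588^3 = 0.335034
P(X ≤ 1) = 0.454573

0.4546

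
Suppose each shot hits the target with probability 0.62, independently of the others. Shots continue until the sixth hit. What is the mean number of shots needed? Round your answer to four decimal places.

9.6774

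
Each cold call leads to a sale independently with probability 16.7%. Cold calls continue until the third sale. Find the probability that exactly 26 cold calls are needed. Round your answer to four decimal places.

0.0209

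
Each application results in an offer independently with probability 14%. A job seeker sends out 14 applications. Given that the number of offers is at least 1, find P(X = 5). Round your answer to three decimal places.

X ~ Binomial(14, 0.14). Want P(X=5 | X≥1) = P(X=5) / P(X≥1).
P(X=5) = C(14,5)·0.14^5·0.86^9 = 0.02771
P(X≥1) = 1 − 0.12105 = 0.87895
Ratio = 0.02771 / 0.87895 = 0.03152

0.032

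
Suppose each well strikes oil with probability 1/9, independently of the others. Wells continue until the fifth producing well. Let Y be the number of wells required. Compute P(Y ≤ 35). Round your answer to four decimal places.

0.3479

Finishing within 35 wells ⇔ at least 5 successes in the first 35. With X ~ Binomial(35, 0.111111), P(Y ≤ 35) = 1 − P(X ≤ 4).
  k=0: C(35,0)·0.111111^0·0.888889^35 = 0.016205
  k=1: C(35,1)·0.111111^1·0.888889^34 = 0.070899
  k=2: C(35,2)·0.111111^2·0.888889^33 = 0.150660
  k=3: C(35,3)·0.111111^3·0.888889^32 = 0.207158
  k=4: C(35,4)·0.111111^4·0.888889^31 = 0.207158
1 − 0.652080 = 0.347920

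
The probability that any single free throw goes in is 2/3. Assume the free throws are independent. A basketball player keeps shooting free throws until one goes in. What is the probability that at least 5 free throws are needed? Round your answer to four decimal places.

Y = number of free throws to the first success; geometric, p = 0.666667.
P(Y > 4) = P(first 4 all fail) = (1−p)^4 = 0.012346

0.0123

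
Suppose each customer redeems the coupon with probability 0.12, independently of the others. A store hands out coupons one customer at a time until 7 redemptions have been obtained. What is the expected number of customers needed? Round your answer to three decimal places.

Y = total customers until the seventh success; negative binomial with r=7, p=0.12.
E[Y] = r / p = 7 / 0.12 = 58.33333

58.333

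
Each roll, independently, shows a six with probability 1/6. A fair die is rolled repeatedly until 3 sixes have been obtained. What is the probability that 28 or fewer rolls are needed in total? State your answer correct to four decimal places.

Finishing within 28 rolls ⇔ at least 3 successes in the first 28. With X ~ Binomial(28, 0.166667), P(Y ≤ 28) = 1 − P(X ≤ 2).
  k=0: C(28,0)·0.166667^0·0.833333^28 = 0.006066
  k=1: C(28,1)·0.166667^1·0.833333^27 = 0.033971
  k=2: C(28,2)·0.166667^2·0.833333^26 = 0.091723
1 − 0.131760 = 0.868240

0.8682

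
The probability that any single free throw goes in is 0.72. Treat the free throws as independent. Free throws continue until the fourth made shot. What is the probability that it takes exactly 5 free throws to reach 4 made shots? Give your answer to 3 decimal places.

0.301

Y = trial on which the fourth success occurs; negative binomial, r=4, p=0.72.
P(Y=5) = C(4,3) · p^4 · (1−p)^1
= 4 · 0.26874 · 0.28 = 0.30099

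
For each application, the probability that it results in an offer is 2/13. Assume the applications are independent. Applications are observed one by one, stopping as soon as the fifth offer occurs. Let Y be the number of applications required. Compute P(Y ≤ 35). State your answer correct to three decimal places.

0.643

Finishing within 35 applications ⇔ at least 5 successes in the first 35. With X ~ Binomial(35, 0.153846), P(Y ≤ 35) = 1 − P(X ≤ 4).
  k=0: C(35,0)·0.153846^0·0.846154^35 = 0.00289
  k=1: C(35,1)·0.153846^1·0.846154^34 = 0.01838
  k=2: C(35,2)·0.153846^2·0.846154^33 = 0.05682
  k=3: C(35,3)·0.153846^3·0.846154^32 = 0.11364
  k=4: C(35,4)·0.153846^4·0.846154^31 = 0.16530
1 − 0.35704 = 0.64296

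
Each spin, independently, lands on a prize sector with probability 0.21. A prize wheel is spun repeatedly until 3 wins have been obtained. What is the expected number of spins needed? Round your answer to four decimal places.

14.2857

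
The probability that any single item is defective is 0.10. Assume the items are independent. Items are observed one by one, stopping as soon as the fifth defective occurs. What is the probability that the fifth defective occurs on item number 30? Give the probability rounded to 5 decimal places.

Y = trial on which the fifth success occurs; negative binomial, r=5, p=0.10.
P(Y=30) = C(29,4) · p^5 · (1−p)^25
= 23751 · 1e-05 · 0.07179 = 0.0170508

0.01705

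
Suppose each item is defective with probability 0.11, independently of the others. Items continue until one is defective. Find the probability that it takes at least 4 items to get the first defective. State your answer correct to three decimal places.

Y = number of items to the first success; geometric, p = 0.11.
P(Y > 3) = P(first 3 all fail) = (1−p)^3 = 0.70497

0.705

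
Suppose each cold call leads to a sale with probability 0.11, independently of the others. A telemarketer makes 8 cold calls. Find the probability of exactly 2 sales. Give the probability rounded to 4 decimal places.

0.1684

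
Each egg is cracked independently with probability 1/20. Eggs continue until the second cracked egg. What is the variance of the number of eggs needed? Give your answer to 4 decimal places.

Y = total eggs until the second success; negative binomial with r=2, p=0.05.
Var(Y) = r(1−p)/p² = 2·0.95 / 0.05² = 760.000000

760.0000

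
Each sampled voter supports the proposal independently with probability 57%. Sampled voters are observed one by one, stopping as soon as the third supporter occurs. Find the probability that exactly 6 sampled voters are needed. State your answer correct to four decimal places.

Y = trial on which the third success occurs; negative binomial, r=3, p=0.57.
P(Y=6) = C(5,2) · p^3 · (1−p)^3
= 10 · 0.18519 · 0.079507 = 0.147241

0.1472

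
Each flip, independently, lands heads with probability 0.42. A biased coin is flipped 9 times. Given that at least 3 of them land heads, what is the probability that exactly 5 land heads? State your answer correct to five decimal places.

X ~ Binomial(9, 0.42). Want P(X=5 | X≥3) = P(X=5) / P(X≥3).
P(X=5) = C(9,5)·0.42^5·0.58^4 = 0.1863498
P(X≥3) = 1 − 0.0074277 − 0.0484078 − 0.1402158 = 0.8039487
Ratio = 0.1863498 / 0.8039487 = 0.2317932

0.23179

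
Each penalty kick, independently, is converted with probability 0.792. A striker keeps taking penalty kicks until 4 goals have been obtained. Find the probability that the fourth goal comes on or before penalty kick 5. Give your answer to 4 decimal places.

0.7208

Finishing within 5 penalty kicks ⇔ at least 4 successes in the first 5. With X ~ Binomial(5, 0.792), P(Y ≤ 5) = 1 − P(X ≤ 3).
  k=0: C(5,0)·0.792^0·0.208^5 = 0.000389
  k=1: C(5,1)·0.792^1·0.208^4 = 0.007412
  k=2: C(5,2)·0.792^2·0.208^3 = 0.056447
  k=3: C(5,3)·0.792^3·0.208^2 = 0.214933
1 − 0.279181 = 0.720819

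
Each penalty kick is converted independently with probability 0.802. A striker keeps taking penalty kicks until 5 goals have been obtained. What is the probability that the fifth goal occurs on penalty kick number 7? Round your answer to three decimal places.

Y = trial on which the fifth success occurs; negative binomial, r=5, p=0.802.
P(Y=7) = C(6,4) · p^5 · (1−p)^2
= 15 · 0.3318 · 0.039204 = 0.19512

0.195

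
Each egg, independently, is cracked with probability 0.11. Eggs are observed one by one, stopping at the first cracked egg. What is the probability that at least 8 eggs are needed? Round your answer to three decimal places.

0.442

Y = number of eggs to the first success; geometric, p = 0.11.
P(Y > 7) = P(first 7 all fail) = (1−p)^7 = 0.44231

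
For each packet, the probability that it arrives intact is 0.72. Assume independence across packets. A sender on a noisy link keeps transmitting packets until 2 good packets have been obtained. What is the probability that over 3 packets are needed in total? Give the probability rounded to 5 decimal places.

0.19130

Needing more than 3 packets ⇔ fewer than 2 successes in the first 3. With X ~ Binomial(3, 0.72), P(Y > 3) = P(X ≤ 1).
  k=0: C(3,0)·0.72^0·0.28^3 = 0.0219520
  k=1: C(3,1)·0.72^1·0.28^2 = 0.1693440
P(X ≤ 1) = 0.1912960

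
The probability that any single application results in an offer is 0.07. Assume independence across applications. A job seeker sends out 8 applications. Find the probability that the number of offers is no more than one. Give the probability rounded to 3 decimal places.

0.897

X ~ Binomial(8, 0.07); P(X ≤ 1) = Σ C(8,k) p^k (1−p)^(8−k) over k:
  k=0: C(8,0)·0.07^0·0.93^8 = 0.55958
  k=1: C(8,1)·0.07^1·0.93^7 = 0.33695
Total = 0.89653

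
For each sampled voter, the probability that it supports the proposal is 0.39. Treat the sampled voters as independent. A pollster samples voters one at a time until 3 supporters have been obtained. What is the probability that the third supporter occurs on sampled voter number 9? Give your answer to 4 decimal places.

Y = trial on which the third success occurs; negative binomial, r=3, p=0.39.
P(Y=9) = C(8,2) · p^3 · (1−p)^6
= 28 · 0.059319 · 0.05152 = 0.085572

0.0856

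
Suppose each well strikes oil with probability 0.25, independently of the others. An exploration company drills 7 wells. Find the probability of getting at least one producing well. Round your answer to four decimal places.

P(at least one) = 1 − P(none) = 1 − (1 − 0.25)^7
= 1 − 0.133484 = 0.866516

0.8665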